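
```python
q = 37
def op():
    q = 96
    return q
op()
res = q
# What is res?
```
37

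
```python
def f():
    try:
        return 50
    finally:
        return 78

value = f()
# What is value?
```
78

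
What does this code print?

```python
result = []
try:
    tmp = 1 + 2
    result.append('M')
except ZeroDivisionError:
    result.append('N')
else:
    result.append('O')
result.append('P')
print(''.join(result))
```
MOP

else block runs when no exception occurs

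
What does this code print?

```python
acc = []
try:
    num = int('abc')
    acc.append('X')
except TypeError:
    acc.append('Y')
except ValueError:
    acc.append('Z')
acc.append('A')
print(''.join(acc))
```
ZA

ValueError is caught by its specific handler, not TypeError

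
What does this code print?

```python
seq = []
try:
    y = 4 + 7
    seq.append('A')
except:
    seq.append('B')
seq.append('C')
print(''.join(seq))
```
AC

No exception, try block completes normally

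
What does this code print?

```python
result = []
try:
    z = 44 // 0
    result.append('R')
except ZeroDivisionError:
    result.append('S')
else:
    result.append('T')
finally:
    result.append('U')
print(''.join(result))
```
SU

Exception: except runs, else skipped, finally runs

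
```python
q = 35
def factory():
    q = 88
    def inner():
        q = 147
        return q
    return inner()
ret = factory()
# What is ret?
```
147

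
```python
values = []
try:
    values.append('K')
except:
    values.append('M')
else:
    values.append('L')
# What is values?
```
['K', 'L']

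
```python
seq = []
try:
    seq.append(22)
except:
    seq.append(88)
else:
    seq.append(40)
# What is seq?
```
[22, 40]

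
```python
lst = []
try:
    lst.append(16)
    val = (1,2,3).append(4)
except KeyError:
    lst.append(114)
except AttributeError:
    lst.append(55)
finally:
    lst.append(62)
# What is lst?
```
[16, 55, 62]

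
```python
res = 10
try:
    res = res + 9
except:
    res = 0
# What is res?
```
19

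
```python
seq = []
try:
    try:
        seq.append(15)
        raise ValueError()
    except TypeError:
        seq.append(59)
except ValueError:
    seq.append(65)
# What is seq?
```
[15, 65]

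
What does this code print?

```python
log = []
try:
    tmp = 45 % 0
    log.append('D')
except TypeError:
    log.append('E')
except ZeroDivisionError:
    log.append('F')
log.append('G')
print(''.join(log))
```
FG

ZeroDivisionError is caught by its specific handler, not TypeError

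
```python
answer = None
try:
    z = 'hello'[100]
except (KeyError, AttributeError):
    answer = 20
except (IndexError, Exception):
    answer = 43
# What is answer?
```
43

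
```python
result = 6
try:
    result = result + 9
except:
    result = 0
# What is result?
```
15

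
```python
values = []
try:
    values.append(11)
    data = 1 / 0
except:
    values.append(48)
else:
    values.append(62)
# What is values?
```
[11, 48]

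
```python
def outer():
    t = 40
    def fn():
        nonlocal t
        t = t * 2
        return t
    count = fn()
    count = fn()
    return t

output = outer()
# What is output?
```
160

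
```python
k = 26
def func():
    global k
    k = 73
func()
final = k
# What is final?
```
73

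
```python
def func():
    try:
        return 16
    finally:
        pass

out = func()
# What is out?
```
16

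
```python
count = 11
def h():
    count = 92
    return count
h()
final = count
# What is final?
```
11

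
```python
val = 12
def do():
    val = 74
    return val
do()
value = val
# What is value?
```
12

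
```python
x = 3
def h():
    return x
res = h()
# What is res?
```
3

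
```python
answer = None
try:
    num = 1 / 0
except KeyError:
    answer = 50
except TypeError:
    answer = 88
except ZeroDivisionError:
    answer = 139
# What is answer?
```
139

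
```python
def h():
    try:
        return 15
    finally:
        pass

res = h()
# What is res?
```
15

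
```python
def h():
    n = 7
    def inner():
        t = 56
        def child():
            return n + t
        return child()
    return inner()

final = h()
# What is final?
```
63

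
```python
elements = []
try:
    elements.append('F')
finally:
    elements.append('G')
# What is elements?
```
['F', 'G']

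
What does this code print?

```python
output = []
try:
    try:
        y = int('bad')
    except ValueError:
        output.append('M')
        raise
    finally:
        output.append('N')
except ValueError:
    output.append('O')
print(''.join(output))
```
MNO

finally runs before re-raised exception propagates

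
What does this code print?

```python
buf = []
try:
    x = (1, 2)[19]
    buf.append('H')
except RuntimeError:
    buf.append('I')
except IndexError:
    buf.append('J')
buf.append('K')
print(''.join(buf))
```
JK

IndexError is caught by its specific handler, not RuntimeError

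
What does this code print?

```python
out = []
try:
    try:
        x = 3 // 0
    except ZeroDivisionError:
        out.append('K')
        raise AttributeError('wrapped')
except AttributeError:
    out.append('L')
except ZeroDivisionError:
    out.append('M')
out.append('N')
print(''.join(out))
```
KLN

AttributeError raised and caught, original ZeroDivisionError not re-raised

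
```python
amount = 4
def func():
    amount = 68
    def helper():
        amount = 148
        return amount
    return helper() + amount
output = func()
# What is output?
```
216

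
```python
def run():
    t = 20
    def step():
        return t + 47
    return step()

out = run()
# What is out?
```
67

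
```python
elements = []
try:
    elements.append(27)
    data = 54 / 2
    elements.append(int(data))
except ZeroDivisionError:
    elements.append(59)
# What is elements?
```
[27, 27]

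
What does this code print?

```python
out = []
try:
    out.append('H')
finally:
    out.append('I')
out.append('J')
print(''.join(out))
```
HIJ

try/finally without except, no exception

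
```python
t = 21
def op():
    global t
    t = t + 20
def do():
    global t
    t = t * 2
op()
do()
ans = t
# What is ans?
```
82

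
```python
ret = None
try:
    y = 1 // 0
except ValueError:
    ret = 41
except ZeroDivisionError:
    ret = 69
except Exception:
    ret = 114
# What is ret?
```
69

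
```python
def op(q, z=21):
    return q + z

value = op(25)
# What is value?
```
46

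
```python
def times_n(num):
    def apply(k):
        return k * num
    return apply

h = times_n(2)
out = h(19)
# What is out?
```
38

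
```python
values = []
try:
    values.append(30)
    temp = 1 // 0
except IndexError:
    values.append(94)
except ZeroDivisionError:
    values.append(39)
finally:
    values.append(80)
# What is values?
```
[30, 39, 80]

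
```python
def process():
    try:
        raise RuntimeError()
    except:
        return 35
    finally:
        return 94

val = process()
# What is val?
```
94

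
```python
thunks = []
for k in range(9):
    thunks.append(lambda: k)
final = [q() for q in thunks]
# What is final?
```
[8, 8, 8, 8, 8, 8, 8, 8, 8]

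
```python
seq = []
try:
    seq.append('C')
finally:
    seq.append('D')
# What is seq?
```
['C', 'D']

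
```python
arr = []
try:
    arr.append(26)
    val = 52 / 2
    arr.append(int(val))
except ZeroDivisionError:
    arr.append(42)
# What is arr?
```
[26, 26]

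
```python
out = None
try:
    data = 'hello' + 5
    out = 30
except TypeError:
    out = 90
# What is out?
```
90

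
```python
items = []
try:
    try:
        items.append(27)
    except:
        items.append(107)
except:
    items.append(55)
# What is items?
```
[27]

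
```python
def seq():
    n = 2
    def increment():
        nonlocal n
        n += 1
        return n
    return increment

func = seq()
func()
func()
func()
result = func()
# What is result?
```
6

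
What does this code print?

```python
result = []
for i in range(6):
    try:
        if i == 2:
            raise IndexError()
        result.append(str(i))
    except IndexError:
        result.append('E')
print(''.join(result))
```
01E345

Exception on i=2 caught, loop continues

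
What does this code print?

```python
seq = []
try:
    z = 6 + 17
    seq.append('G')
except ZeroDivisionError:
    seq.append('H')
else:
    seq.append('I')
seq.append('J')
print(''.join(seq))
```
GIJ

else block runs when no exception occurs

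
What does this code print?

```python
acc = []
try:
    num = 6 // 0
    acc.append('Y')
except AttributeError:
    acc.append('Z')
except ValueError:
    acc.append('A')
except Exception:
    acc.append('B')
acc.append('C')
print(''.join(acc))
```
BC

ZeroDivisionError not specifically caught, falls to Exception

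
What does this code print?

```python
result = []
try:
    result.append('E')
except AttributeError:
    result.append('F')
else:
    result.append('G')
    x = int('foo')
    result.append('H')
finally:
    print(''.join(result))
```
EG

Try succeeds, else appends 'G', ValueError in else is uncaught, finally prints before exception propagates ('H' never appended)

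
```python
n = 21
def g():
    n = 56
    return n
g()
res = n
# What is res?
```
21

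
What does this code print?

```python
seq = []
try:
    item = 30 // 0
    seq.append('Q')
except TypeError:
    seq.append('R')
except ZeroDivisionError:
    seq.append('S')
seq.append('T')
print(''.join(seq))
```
ST

ZeroDivisionError is caught by its specific handler, not TypeError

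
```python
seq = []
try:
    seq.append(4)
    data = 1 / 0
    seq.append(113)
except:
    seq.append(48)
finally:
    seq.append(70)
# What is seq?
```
[4, 48, 70]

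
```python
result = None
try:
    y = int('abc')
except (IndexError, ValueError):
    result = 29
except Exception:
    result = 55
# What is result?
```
29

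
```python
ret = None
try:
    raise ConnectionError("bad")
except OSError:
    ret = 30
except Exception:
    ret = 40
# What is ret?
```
30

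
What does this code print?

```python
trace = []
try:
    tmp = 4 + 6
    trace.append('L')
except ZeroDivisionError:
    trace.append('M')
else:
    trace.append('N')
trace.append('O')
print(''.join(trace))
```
LNO

else block runs when no exception occurs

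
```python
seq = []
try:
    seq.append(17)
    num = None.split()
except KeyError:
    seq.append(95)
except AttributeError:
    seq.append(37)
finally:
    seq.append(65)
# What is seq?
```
[17, 37, 65]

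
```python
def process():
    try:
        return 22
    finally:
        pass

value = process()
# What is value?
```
22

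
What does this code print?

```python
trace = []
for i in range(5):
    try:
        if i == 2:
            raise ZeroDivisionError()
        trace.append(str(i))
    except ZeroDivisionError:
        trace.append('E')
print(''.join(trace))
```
01E34

Exception on i=2 caught, loop continues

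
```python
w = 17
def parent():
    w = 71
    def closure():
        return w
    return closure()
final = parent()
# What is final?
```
71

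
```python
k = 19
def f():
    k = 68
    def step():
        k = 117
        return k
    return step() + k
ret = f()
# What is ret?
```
185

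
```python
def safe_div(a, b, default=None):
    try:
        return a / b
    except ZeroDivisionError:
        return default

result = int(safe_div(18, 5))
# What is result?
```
3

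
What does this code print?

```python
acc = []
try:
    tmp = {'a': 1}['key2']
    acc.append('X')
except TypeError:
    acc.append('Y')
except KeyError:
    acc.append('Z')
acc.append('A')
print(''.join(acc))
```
ZA

KeyError is caught by its specific handler, not TypeError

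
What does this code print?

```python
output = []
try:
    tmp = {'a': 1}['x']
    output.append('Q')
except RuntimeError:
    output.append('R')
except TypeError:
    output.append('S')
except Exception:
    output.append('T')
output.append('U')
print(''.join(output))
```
TU

KeyError not specifically caught, falls to Exception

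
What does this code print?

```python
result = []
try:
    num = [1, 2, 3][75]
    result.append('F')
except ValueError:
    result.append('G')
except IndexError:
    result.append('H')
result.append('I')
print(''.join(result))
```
HI

IndexError is caught by its specific handler, not ValueError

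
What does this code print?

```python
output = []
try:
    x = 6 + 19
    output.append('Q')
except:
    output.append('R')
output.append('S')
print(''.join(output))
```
QS

No exception, try block completes normally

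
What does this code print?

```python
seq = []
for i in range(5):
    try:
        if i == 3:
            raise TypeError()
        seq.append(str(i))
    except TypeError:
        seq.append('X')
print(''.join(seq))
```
012X4

Exception on i=3 caught, loop continues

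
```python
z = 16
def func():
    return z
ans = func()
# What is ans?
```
16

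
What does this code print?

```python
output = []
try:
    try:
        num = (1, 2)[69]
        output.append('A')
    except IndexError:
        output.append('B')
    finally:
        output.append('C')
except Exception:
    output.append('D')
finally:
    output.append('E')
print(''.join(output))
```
BCE

Both finally blocks run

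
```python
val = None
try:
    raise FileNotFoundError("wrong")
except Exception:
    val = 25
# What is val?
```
25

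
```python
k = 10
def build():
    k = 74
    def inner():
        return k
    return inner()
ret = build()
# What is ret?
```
74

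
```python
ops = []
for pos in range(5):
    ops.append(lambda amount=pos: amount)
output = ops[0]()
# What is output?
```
0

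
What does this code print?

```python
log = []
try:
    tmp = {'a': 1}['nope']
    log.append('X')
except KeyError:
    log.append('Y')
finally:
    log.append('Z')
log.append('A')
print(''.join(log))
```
YZA

finally always runs, even after exception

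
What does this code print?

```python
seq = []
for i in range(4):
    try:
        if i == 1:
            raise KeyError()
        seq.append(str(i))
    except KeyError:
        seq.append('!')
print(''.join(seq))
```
0!23

Exception on i=1 caught, loop continues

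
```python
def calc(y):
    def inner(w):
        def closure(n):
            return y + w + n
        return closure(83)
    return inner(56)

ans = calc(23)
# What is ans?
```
162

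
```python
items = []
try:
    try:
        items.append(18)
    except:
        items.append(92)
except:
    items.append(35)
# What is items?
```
[18]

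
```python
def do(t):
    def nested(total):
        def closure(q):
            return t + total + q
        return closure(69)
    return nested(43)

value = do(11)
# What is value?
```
123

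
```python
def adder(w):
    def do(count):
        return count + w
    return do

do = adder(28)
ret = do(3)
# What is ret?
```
31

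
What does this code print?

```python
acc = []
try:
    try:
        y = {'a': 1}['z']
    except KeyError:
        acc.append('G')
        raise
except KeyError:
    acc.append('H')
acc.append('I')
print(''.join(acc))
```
GHI

raise without argument re-raises current exception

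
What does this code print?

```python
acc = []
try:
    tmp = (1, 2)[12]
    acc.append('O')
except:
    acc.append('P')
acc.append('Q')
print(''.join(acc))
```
PQ

Exception raised in try, caught by bare except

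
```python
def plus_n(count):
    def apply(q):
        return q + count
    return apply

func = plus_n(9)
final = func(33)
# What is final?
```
42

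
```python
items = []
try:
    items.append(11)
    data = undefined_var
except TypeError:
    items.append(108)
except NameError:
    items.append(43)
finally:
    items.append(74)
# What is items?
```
[11, 43, 74]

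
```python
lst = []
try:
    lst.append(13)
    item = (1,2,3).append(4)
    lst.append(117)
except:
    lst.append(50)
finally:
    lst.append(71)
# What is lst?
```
[13, 50, 71]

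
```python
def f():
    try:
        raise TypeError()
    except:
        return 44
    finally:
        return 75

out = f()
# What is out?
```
75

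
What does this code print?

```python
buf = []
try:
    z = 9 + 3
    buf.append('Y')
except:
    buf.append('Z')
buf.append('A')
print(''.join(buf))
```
YA

No exception, try block completes normally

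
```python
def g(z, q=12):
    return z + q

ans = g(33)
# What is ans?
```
45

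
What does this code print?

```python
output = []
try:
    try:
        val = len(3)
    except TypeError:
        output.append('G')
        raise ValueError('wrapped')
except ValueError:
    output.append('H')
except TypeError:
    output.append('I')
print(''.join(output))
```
GH

New ValueError raised, caught by outer ValueError handler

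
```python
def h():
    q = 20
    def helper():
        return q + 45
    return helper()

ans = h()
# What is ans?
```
65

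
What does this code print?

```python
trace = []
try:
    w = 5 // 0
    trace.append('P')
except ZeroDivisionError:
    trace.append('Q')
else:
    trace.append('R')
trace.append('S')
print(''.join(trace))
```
QS

else block skipped when exception is caught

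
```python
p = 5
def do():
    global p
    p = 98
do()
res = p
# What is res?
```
98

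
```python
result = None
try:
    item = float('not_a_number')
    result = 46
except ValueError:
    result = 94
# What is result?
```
94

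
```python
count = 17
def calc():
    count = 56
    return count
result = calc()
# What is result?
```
56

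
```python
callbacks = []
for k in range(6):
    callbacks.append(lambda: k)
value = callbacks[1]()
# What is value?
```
5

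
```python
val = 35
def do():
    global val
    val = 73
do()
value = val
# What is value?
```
73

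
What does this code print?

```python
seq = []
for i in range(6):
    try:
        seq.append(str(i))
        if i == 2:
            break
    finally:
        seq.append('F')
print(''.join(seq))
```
0F1F2F

finally runs even when breaking out of loop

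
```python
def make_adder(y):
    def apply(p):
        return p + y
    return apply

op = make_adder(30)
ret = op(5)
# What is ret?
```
35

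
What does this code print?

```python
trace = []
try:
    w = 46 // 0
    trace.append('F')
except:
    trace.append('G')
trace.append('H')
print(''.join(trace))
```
GH

Exception raised in try, caught by bare except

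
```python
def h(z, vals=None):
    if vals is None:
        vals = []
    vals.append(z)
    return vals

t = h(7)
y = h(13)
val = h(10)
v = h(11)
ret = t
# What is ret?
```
[7]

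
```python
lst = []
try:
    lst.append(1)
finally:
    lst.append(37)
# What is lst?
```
[1, 37]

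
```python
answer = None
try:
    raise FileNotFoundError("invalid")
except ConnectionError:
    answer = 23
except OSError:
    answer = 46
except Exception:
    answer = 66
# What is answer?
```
46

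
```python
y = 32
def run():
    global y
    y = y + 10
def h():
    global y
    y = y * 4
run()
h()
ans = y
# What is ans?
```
168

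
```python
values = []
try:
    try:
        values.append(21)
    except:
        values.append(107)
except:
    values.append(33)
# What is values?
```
[21]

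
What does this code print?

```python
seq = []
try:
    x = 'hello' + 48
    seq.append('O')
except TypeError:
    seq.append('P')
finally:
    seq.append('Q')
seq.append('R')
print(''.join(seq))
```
PQR

finally always runs, even after exception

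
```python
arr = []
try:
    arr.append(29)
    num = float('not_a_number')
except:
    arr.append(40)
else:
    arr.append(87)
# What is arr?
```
[29, 40]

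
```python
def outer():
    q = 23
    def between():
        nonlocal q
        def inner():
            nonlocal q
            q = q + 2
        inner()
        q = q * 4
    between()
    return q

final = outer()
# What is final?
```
100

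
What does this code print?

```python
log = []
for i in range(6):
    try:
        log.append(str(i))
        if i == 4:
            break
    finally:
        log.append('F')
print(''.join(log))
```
0F1F2F3F4F

finally runs even when breaking out of loop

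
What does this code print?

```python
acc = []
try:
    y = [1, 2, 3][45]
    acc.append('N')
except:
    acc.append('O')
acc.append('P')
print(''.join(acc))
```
OP

Exception raised in try, caught by bare except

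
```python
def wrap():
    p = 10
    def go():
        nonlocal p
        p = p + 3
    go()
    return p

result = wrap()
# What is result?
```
13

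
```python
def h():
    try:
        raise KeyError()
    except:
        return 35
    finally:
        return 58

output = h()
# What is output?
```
58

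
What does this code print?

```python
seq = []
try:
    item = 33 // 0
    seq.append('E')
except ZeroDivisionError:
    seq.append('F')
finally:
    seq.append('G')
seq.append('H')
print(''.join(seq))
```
FGH

finally always runs, even after exception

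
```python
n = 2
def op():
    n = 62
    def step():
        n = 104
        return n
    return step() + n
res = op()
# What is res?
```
166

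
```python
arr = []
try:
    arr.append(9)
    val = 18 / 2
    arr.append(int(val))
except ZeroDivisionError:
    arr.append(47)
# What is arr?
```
[9, 9]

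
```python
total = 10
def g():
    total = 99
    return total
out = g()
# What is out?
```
99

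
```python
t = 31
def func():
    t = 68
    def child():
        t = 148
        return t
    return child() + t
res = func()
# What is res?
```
216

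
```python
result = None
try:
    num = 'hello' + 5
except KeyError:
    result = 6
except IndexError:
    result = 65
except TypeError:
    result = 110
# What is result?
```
110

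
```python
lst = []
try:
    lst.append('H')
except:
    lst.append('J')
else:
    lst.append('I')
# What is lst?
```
['H', 'I']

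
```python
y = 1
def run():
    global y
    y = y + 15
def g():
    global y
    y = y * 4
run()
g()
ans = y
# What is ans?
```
64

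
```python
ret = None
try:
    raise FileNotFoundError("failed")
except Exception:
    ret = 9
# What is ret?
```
9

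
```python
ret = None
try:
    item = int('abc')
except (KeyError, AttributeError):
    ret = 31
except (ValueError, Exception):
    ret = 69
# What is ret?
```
69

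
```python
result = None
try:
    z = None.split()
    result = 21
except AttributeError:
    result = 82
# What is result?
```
82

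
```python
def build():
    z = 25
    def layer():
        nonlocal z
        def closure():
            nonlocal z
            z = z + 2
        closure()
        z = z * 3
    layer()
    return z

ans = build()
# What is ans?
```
81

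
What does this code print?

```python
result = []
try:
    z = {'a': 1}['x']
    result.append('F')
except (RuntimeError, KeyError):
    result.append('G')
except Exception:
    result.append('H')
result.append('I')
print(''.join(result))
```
GI

KeyError matches tuple containing it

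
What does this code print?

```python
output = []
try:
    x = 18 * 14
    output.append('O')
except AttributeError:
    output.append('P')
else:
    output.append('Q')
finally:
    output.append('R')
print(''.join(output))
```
OQR

else runs before finally when no exception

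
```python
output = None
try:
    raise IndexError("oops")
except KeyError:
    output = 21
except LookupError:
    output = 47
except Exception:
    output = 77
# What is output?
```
47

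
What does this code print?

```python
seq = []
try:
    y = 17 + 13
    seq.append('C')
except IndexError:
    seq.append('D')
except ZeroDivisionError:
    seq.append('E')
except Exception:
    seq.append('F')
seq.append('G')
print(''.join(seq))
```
CG

No exception, try block completes normally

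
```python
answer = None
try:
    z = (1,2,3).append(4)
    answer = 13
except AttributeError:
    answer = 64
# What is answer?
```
64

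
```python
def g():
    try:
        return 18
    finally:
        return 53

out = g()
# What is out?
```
53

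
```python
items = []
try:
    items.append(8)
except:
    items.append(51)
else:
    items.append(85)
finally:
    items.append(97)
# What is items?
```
[8, 85, 97]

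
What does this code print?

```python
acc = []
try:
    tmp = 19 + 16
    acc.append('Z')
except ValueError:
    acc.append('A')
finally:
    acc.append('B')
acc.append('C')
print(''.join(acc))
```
ZBC

finally runs after normal execution too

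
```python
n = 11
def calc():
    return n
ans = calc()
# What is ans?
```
11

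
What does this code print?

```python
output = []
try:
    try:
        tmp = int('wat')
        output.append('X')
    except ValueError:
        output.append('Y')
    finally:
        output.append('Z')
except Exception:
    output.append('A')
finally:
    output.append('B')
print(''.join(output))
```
YZB

Both finally blocks run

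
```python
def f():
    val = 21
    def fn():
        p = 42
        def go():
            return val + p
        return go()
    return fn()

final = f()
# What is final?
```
63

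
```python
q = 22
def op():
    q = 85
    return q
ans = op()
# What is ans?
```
85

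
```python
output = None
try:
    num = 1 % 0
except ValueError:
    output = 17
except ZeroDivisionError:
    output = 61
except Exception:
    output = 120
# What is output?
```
61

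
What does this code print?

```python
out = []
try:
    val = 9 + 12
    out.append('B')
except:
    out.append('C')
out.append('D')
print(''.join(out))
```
BD

No exception, try block completes normally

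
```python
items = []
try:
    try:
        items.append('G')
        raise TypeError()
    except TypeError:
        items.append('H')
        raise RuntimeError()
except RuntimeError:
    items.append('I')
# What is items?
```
['G', 'H', 'I']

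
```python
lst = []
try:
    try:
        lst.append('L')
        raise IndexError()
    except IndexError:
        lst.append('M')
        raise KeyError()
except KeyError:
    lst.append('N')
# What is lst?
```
['L', 'M', 'N']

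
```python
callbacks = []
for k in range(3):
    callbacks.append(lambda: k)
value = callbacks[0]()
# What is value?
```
2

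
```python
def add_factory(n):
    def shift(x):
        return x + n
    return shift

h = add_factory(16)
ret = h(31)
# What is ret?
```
47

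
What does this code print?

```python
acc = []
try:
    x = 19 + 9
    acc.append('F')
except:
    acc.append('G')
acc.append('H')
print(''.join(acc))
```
FH

No exception, try block completes normally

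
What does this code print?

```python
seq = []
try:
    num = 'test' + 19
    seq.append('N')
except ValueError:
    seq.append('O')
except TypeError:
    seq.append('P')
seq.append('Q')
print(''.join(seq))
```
PQ

TypeError is caught by its specific handler, not ValueError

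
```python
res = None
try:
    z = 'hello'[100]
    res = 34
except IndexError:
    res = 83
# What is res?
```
83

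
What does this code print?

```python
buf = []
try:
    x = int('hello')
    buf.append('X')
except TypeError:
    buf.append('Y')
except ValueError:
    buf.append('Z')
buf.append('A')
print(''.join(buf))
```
ZA

ValueError is caught by its specific handler, not TypeError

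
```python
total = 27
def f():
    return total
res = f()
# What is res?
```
27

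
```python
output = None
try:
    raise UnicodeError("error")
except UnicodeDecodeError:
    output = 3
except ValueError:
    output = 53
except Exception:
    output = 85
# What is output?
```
53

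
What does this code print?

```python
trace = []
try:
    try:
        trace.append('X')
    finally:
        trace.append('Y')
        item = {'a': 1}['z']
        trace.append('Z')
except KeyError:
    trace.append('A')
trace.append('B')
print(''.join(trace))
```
XYAB

Exception in inner finally caught by outer except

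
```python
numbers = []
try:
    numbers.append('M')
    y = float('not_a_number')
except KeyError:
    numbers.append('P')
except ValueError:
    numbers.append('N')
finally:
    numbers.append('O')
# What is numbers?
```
['M', 'N', 'O']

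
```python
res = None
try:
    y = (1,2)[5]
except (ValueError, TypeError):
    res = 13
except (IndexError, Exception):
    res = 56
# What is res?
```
56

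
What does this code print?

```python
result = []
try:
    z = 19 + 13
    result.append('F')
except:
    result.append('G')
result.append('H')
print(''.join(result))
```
FH

No exception, try block completes normally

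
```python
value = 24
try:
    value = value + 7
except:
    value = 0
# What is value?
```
31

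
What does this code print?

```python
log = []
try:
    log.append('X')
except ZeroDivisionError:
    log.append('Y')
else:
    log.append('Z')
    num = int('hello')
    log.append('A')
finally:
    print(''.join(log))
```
XZ

Try succeeds, else appends 'Z', ValueError in else is uncaught, finally prints before exception propagates ('A' never appended)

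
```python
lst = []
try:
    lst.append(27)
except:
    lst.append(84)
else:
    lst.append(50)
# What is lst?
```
[27, 50]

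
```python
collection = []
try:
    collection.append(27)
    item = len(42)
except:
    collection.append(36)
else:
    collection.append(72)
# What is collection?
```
[27, 36]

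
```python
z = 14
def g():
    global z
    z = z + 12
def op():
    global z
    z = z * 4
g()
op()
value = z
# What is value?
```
104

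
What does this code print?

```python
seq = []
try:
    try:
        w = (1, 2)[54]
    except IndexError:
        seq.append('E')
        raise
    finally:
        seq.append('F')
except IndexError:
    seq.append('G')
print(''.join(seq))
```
EFG

finally runs before re-raised exception propagates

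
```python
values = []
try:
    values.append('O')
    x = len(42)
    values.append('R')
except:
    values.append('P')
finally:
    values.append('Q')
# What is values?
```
['O', 'P', 'Q']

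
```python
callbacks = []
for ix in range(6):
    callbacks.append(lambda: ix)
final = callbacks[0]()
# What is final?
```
5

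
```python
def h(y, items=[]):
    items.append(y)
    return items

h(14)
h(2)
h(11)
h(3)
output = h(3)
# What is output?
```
[14, 2, 11, 3, 3]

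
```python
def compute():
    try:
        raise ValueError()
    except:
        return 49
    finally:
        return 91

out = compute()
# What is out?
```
91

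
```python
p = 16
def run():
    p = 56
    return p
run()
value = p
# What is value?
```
16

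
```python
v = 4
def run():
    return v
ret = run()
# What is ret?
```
4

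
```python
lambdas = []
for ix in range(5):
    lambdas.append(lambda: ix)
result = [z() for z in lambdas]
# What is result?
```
[4, 4, 4, 4, 4]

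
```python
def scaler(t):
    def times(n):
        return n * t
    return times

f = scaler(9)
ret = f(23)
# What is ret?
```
207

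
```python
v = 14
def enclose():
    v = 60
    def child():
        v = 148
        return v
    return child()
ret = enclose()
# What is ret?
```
148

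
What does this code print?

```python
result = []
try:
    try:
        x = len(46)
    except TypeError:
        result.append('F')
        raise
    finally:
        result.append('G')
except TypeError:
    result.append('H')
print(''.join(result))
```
FGH

finally runs before re-raised exception propagates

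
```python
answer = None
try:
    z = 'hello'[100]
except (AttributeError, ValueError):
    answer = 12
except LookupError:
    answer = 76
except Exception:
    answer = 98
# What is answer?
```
76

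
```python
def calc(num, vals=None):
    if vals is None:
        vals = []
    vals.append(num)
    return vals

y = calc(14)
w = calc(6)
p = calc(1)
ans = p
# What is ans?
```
[1]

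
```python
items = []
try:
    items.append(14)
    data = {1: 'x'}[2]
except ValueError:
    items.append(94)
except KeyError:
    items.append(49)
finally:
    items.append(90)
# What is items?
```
[14, 49, 90]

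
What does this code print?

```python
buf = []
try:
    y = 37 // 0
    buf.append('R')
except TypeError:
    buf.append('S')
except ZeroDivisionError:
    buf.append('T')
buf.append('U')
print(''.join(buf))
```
TU

ZeroDivisionError is caught by its specific handler, not TypeError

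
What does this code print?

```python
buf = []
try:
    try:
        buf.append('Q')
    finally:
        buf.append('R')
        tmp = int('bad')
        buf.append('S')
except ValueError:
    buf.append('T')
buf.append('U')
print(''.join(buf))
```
QRTU

Exception in inner finally caught by outer except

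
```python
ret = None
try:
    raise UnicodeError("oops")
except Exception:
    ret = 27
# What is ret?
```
27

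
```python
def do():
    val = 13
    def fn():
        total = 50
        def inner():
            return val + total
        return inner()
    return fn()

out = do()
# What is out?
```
63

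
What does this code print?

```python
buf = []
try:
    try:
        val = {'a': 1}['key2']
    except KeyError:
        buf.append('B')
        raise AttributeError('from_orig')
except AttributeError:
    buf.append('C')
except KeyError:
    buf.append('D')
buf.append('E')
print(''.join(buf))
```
BCE

AttributeError raised and caught, original KeyError not re-raised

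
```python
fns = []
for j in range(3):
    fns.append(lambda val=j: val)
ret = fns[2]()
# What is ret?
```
2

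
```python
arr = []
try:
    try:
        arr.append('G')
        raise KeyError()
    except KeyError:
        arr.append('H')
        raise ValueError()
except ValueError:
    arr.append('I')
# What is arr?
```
['G', 'H', 'I']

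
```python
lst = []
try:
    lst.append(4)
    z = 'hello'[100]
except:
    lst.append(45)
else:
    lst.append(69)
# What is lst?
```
[4, 45]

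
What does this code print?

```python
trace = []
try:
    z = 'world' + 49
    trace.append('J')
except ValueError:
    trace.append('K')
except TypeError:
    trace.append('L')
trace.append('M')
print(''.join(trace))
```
LM

TypeError is caught by its specific handler, not ValueError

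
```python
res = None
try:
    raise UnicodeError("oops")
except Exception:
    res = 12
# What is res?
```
12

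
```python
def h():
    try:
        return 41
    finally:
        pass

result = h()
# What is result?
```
41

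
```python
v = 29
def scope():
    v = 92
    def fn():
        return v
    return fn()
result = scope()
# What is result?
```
92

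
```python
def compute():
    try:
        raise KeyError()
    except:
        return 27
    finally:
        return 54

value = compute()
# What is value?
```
54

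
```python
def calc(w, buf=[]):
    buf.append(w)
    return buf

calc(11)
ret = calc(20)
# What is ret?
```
[11, 20]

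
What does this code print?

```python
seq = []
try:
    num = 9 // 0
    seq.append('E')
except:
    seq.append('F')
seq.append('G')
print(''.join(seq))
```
FG

Exception raised in try, caught by bare except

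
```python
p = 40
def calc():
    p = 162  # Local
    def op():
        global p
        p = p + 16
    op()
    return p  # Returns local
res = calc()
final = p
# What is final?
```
56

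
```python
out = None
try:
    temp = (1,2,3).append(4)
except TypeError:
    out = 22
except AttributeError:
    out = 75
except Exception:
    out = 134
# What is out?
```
75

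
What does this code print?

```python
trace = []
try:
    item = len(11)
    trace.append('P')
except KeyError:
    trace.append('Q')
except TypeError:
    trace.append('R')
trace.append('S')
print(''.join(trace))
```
RS

TypeError is caught by its specific handler, not KeyError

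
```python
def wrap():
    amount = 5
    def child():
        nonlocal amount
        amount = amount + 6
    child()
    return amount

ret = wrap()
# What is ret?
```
11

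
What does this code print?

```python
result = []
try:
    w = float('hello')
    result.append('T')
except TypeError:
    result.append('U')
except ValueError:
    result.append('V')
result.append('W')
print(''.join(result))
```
VW

ValueError is caught by its specific handler, not TypeError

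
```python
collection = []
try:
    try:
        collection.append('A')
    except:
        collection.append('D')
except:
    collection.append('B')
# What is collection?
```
['A']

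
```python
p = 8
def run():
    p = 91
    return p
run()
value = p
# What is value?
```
8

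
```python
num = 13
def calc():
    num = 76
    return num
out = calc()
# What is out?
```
76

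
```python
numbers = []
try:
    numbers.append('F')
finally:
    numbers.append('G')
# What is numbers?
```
['F', 'G']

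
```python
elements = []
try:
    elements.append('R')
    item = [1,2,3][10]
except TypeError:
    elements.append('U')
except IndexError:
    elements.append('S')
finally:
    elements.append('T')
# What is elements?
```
['R', 'S', 'T']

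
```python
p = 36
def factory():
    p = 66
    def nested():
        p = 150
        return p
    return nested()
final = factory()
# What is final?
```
150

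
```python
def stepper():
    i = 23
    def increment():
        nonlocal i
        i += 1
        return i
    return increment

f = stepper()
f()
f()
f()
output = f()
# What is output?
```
27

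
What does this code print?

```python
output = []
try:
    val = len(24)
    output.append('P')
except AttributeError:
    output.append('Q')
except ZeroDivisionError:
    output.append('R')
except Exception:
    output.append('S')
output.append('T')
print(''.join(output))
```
ST

TypeError not specifically caught, falls to Exception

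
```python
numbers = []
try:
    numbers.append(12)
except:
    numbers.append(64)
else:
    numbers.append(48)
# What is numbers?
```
[12, 48]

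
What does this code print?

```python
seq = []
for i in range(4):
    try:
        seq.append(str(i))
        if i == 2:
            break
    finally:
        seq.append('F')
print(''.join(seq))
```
0F1F2F

finally runs even when breaking out of loop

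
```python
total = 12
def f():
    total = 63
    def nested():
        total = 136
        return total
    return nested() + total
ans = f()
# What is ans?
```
199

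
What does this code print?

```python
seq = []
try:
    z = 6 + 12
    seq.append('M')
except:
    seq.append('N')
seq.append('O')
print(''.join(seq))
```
MO

No exception, try block completes normally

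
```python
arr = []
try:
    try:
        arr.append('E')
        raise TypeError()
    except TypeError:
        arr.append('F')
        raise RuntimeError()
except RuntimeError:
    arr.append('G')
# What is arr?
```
['E', 'F', 'G']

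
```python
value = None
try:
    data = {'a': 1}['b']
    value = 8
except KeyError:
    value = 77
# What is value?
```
77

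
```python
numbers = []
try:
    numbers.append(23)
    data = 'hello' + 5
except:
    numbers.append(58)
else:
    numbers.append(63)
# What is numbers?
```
[23, 58]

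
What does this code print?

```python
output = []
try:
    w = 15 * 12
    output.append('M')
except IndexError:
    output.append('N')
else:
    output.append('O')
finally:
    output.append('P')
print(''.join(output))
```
MOP

else runs before finally when no exception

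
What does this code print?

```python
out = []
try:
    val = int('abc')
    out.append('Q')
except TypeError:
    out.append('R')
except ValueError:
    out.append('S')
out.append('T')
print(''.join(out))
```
ST

ValueError is caught by its specific handler, not TypeError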